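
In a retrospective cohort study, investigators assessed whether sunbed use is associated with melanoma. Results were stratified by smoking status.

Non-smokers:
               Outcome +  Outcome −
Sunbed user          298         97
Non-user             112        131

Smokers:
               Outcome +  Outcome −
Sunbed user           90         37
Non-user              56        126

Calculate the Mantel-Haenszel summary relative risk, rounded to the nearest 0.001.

1.803

RR_MH = Σ(aᵢ·n₀ᵢ/nᵢ) / Σ(cᵢ·n₁ᵢ/nᵢ), with n₁ᵢ = aᵢ+bᵢ (exposed), n₀ᵢ = cᵢ+dᵢ (unexposed), nᵢ = n₁ᵢ+n₀ᵢ.
Stratum 1 (Non-smokers): n₁ = 395, n₀ = 243, n = 638; a·n₀/n = 298·243/638 = 113.5016; c·n₁/n = 112·395/638 = 69.3417
Stratum 2 (Smokers): n₁ = 127, n₀ = 182, n = 309; a·n₀/n = 90·182/309 = 53.0097; c·n₁/n = 56·127/309 = 23.0162
RR_MH = (113.5016 + 53.0097) / (69.3417 + 23.0162) = 166.5113 / 92.3579 = 1.80289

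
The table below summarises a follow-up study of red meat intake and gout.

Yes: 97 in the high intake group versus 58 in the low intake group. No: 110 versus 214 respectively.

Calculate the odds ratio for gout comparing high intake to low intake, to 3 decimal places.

From the description: a = 97, b = 110, c = 58, d = 214.
OR = (a·d)/(b·c) = (97 × 214) / (110 × 58) = 20758 / 6380 = 3.25361
The odds of gout are about 3.25 times as high in the high intake group.

3.254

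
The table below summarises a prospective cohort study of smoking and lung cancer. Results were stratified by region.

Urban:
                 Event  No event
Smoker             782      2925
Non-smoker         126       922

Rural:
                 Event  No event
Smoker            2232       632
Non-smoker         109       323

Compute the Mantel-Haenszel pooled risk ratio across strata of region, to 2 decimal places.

RR_MH = Σ(aᵢ·n₀ᵢ/nᵢ) / Σ(cᵢ·n₁ᵢ/nᵢ), with n₁ᵢ = aᵢ+bᵢ (exposed), n₀ᵢ = cᵢ+dᵢ (unexposed), nᵢ = n₁ᵢ+n₀ᵢ.
Stratum 1 (Urban): n₁ = 3707, n₀ = 1048, n = 4755; a·n₀/n = 782·1048/4755 = 172.3525; c·n₁/n = 126·3707/4755 = 98.2297
Stratum 2 (Rural): n₁ = 2864, n₀ = 432, n = 3296; a·n₀/n = 2232·432/3296 = 292.5437; c·n₁/n = 109·2864/3296 = 94.7136
RR_MH = (172.3525 + 292.5437) / (98.2297 + 94.7136) = 464.8962 / 192.9432 = 2.40950

2.41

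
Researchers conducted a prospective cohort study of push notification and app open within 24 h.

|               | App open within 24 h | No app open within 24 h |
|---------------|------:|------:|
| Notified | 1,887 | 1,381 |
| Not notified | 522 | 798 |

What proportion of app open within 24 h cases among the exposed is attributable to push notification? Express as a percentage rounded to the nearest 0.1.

31.5

Cells: a = 1887, b = 1381, c = 522, d = 798.
Risk in exposed = 1887/3268 = 0.57742; risk in unexposed = 522/1320 = 0.39545.
RR = 0.57742/0.39545 = 1.46014
AR% = (RR − 1)/RR × 100 = (1.46014 − 1)/1.46014 × 100 = 31.5132%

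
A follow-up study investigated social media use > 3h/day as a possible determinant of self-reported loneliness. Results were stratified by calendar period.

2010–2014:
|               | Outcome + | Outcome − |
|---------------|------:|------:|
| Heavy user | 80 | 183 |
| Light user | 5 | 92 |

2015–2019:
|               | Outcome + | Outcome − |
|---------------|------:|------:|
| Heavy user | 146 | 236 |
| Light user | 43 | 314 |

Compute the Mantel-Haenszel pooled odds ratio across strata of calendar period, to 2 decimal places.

5.07

OR_MH = Σ(aᵢdᵢ/nᵢ) / Σ(bᵢcᵢ/nᵢ), where nᵢ is the stratum total.
Stratum 1 (2010–2014): n = 360; a·d/n = 80·92/360 = 20.4444; b·c/n = 183·5/360 = 2.5417
Stratum 2 (2015–2019): n = 739; a·d/n = 146·314/739 = 62.0352; b·c/n = 236·43/739 = 13.7321
OR_MH = (20.4444 + 62.0352) / (2.5417 + 13.7321) = 82.4796 / 16.2737 = 5.06827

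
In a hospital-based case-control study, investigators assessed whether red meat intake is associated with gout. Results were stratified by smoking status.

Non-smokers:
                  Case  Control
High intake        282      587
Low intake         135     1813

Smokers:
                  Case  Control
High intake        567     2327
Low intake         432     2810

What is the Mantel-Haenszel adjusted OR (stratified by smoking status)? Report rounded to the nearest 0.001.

OR_MH = Σ(aᵢdᵢ/nᵢ) / Σ(bᵢcᵢ/nᵢ), where nᵢ is the stratum total.
Stratum 1 (Non-smokers): n = 2817; a·d/n = 282·1813/2817 = 181.4931; b·c/n = 587·135/2817 = 28.1310
Stratum 2 (Smokers): n = 6136; a·d/n = 567·2810/6136 = 259.6594; b·c/n = 2327·432/6136 = 163.8305
OR_MH = (181.4931 + 259.6594) / (28.1310 + 163.8305) = 441.1525 / 191.9615 = 2.29813

2.298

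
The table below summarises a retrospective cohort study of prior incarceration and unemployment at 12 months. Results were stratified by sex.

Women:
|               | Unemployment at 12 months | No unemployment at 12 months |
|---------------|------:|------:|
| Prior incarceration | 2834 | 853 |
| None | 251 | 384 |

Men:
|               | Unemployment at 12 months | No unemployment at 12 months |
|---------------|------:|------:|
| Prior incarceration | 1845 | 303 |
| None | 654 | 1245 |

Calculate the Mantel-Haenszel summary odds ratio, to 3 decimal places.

OR_MH = Σ(aᵢdᵢ/nᵢ) / Σ(bᵢcᵢ/nᵢ), where nᵢ is the stratum total.
Stratum 1 (Women): n = 4322; a·d/n = 2834·384/4322 = 251.7945; b·c/n = 853·251/4322 = 49.5379
Stratum 2 (Men): n = 4047; a·d/n = 1845·1245/4047 = 567.5871; b·c/n = 303·654/4047 = 48.9652
OR_MH = (251.7945 + 567.5871) / (49.5379 + 48.9652) = 819.3816 / 98.5031 = 8.31833

8.318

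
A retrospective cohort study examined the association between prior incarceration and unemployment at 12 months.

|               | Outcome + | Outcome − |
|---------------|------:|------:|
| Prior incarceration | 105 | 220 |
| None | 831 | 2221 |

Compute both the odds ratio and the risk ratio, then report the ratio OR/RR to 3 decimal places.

1.075

Cells: a = 105, b = 220, c = 831, d = 2221.
OR = (105·2221)/(220·831) = 233205/182820 = 1.27560
Risk in exposed = 105/325 = 0.32308; risk in unexposed = 831/3052 = 0.27228; RR = 1.18656
OR/RR = 1.27560 / 1.18656 = 1.07504
The outcome is not rare, so the OR lies further from 1 than the RR.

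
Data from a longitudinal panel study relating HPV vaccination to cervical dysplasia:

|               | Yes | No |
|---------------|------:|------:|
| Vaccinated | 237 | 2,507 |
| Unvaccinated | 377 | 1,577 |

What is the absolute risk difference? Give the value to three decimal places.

-0.107

Cells: a = 237, b = 2507, c = 377, d = 1577.
Risk in exposed = 237/2744 = 0.086370; risk in unexposed = 377/1954 = 0.192938.
Risk difference = 0.086370 − 0.192938 = -0.106567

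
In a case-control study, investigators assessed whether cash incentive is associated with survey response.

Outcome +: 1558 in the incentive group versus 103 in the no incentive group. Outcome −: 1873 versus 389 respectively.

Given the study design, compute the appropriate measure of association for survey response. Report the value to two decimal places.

3.14

From the description: a = 1558, b = 1873, c = 103, d = 389.
This is a case-control study: participants were sampled on outcome status, so risks in the source population cannot be estimated directly — relative risk is not valid here. The odds ratio is the appropriate measure.
OR = (a·d)/(b·c) = (1558 × 389) / (1873 × 103) = 606062 / 192919 = 3.14154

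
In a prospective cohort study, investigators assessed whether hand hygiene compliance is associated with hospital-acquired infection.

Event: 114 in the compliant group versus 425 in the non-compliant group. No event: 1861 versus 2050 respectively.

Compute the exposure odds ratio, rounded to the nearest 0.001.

0.295

From the description: a = 114, b = 1861, c = 425, d = 2050.
OR = (a·d)/(b·c) = (114 × 2050) / (1861 × 425) = 233700 / 790925 = 0.29548
Exposure is associated with lower odds of hospital-acquired infection (OR = 0.30 < 1).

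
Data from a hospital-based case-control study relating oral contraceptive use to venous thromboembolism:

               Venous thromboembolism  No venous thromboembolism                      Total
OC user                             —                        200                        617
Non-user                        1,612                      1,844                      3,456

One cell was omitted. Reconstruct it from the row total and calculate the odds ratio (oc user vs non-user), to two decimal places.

The missing cell is in the exposed row: 617 − 200 = 417.
So a = 417, b = 200, c = 1612, d = 1844.
OR = (a·d)/(b·c) = (417 × 1844) / (200 × 1612) = 768948 / 322400 = 2.38507

2.39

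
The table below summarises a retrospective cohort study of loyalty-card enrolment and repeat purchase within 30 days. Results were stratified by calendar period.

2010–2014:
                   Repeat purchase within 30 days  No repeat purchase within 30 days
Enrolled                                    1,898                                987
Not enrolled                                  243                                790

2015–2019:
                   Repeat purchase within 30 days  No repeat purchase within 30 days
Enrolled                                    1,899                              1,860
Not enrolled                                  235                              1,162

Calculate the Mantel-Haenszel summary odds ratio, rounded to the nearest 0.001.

OR_MH = Σ(aᵢdᵢ/nᵢ) / Σ(bᵢcᵢ/nᵢ), where nᵢ is the stratum total.
Stratum 1 (2010–2014): n = 3918; a·d/n = 1898·790/3918 = 382.7004; b·c/n = 987·243/3918 = 61.2152
Stratum 2 (2015–2019): n = 5156; a·d/n = 1899·1162/5156 = 427.9748; b·c/n = 1860·235/5156 = 84.7750
OR_MH = (382.7004 + 427.9748) / (61.2152 + 84.7750) = 810.6751 / 145.9902 = 5.55294

5.553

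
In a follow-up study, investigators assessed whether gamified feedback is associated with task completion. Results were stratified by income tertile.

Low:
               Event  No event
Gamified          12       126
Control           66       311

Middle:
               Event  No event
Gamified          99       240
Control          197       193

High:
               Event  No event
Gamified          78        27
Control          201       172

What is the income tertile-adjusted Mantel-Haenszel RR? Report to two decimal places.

0.80

RR_MH = Σ(aᵢ·n₀ᵢ/nᵢ) / Σ(cᵢ·n₁ᵢ/nᵢ), with n₁ᵢ = aᵢ+bᵢ (exposed), n₀ᵢ = cᵢ+dᵢ (unexposed), nᵢ = n₁ᵢ+n₀ᵢ.
Stratum 1 (Low): n₁ = 138, n₀ = 377, n = 515; a·n₀/n = 12·377/515 = 8.7845; c·n₁/n = 66·138/515 = 17.6854
Stratum 2 (Middle): n₁ = 339, n₀ = 390, n = 729; a·n₀/n = 99·390/729 = 52.9630; c·n₁/n = 197·339/729 = 91.6091
Stratum 3 (High): n₁ = 105, n₀ = 373, n = 478; a·n₀/n = 78·373/478 = 60.8661; c·n₁/n = 201·105/478 = 44.1527
RR_MH = (8.7845 + 52.9630 + 60.8661) / (17.6854 + 91.6091 + 44.1527) = 122.6135 / 153.4472 = 0.79906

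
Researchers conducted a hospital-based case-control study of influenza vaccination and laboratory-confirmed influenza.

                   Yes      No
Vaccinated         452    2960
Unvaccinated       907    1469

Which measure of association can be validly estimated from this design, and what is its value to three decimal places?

Cells: a = 452, b = 2960, c = 907, d = 1469.
This is a hospital-based case-control study: participants were sampled on outcome status, so risks in the source population cannot be estimated directly — relative risk is not valid here. The odds ratio is the appropriate measure.
OR = (a·d)/(b·c) = (452 × 1469) / (2960 × 907) = 663988 / 2684720 = 0.24732

0.247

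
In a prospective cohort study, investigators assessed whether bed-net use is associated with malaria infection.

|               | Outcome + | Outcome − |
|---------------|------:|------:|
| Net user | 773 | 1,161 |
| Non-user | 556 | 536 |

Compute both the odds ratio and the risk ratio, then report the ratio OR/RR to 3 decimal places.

Cells: a = 773, b = 1161, c = 556, d = 536.
OR = (773·536)/(1161·556) = 414328/645516 = 0.64186
Risk in exposed = 773/1934 = 0.39969; risk in unexposed = 556/1092 = 0.50916; RR = 0.78500
OR/RR = 0.64186 / 0.78500 = 0.81765
The outcome is not rare, so the OR lies further from 1 than the RR.

0.818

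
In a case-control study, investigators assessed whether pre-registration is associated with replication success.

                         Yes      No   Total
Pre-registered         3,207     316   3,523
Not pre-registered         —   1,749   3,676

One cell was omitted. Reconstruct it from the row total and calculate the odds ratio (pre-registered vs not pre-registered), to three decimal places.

9.211

The missing cell is in the unexposed row: 3676 − 1749 = 1927.
So a = 3207, b = 316, c = 1927, d = 1749.
OR = (a·d)/(b·c) = (3207 × 1749) / (316 × 1927) = 5609043 / 608932 = 9.21128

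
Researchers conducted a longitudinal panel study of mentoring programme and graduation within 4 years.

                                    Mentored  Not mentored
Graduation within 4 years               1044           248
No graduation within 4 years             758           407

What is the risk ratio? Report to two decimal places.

Reading the table with exposure as columns: a = 1044 (Mentored, case), b = 758 (Mentored, non-case), c = 248 (Not mentored, case), d = 407.
Risk in exposed = 1044/1802 = 0.57936; risk in unexposed = 248/655 = 0.37863.
RR = 0.57936 / 0.37863 = 1.53015
The risk among the exposed is 1.53 times that among the unexposed.

1.53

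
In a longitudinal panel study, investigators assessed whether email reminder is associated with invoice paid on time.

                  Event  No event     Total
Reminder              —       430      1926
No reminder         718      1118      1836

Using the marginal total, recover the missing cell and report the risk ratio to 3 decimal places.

1.986

The missing cell is in the exposed row: 1926 − 430 = 1496.
So a = 1496, b = 430, c = 718, d = 1118.
RR = [a/(a+b)] / [c/(c+d)] = (1496/1926) / (718/1836) = 0.77674/0.39107 = 1.98620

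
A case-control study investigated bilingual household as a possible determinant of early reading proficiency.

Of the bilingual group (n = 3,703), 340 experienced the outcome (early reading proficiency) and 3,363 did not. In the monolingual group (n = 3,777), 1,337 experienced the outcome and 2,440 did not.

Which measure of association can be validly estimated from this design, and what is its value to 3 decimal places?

From the description: a = 340, b = 3363, c = 1337, d = 2440.
This is a case-control study: participants were sampled on outcome status, so risks in the source population cannot be estimated directly — relative risk is not valid here. The odds ratio is the appropriate measure.
OR = (a·d)/(b·c) = (340 × 2440) / (3363 × 1337) = 829600 / 4496331 = 0.18451

0.185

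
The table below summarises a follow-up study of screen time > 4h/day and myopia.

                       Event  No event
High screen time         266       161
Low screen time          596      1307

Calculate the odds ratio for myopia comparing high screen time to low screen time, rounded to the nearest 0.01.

Cells: a = 266, b = 161, c = 596, d = 1307.
OR = (a·d)/(b·c) = (266 × 1307) / (161 × 596) = 347662 / 95956 = 3.62314
The odds of myopia are about 3.62 times as high in the high screen time group.

3.62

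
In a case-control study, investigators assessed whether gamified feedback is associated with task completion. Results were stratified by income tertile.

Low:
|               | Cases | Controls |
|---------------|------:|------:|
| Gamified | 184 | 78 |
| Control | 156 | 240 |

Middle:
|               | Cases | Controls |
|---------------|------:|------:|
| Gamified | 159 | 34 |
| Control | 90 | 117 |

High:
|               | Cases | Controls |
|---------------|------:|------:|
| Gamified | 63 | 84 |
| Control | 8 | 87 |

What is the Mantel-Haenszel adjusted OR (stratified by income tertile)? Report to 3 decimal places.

4.712

OR_MH = Σ(aᵢdᵢ/nᵢ) / Σ(bᵢcᵢ/nᵢ), where nᵢ is the stratum total.
Stratum 1 (Low): n = 658; a·d/n = 184·240/658 = 67.1125; b·c/n = 78·156/658 = 18.4924
Stratum 2 (Middle): n = 400; a·d/n = 159·117/400 = 46.5075; b·c/n = 34·90/400 = 7.6500
Stratum 3 (High): n = 242; a·d/n = 63·87/242 = 22.6488; b·c/n = 84·8/242 = 2.7769
OR_MH = (67.1125 + 46.5075 + 22.6488) / (18.4924 + 7.6500 + 2.7769) = 136.2687 / 28.9193 = 4.71204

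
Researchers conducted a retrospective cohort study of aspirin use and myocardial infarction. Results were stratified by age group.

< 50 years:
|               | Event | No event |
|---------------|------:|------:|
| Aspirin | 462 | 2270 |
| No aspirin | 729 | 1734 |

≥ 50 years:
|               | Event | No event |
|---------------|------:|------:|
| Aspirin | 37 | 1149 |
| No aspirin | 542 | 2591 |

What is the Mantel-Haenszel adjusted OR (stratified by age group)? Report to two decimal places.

OR_MH = Σ(aᵢdᵢ/nᵢ) / Σ(bᵢcᵢ/nᵢ), where nᵢ is the stratum total.
Stratum 1 (< 50 years): n = 5195; a·d/n = 462·1734/5195 = 154.2075; b·c/n = 2270·729/5195 = 318.5428
Stratum 2 (≥ 50 years): n = 4319; a·d/n = 37·2591/4319 = 22.1966; b·c/n = 1149·542/4319 = 144.1903
OR_MH = (154.2075 + 22.1966) / (318.5428 + 144.1903) = 176.4041 / 462.7332 = 0.38122

0.38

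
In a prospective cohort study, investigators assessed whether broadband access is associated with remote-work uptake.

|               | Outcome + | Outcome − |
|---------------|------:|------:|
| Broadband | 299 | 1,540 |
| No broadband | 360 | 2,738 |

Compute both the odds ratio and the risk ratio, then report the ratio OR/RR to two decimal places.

Cells: a = 299, b = 1540, c = 360, d = 2738.
OR = (299·2738)/(1540·360) = 818662/554400 = 1.47666
Risk in exposed = 299/1839 = 0.16259; risk in unexposed = 360/3098 = 0.11620; RR = 1.39916
OR/RR = 1.47666 / 1.39916 = 1.05539
The outcome is not rare, so the OR lies further from 1 than the RR.

1.06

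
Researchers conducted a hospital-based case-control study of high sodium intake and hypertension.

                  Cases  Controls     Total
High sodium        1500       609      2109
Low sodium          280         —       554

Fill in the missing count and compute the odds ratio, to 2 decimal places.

2.41

The missing cell is in the unexposed row: 554 − 280 = 274.
So a = 1500, b = 609, c = 280, d = 274.
OR = (a·d)/(b·c) = (1500 × 274) / (609 × 280) = 411000 / 170520 = 2.41027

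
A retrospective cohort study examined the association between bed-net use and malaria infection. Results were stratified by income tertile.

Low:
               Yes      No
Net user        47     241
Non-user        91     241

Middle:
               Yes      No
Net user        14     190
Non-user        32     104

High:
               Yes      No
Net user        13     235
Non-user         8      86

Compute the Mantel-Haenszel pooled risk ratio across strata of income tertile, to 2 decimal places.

0.51

RR_MH = Σ(aᵢ·n₀ᵢ/nᵢ) / Σ(cᵢ·n₁ᵢ/nᵢ), with n₁ᵢ = aᵢ+bᵢ (exposed), n₀ᵢ = cᵢ+dᵢ (unexposed), nᵢ = n₁ᵢ+n₀ᵢ.
Stratum 1 (Low): n₁ = 288, n₀ = 332, n = 620; a·n₀/n = 47·332/620 = 25.1677; c·n₁/n = 91·288/620 = 42.2710
Stratum 2 (Middle): n₁ = 204, n₀ = 136, n = 340; a·n₀/n = 14·136/340 = 5.6000; c·n₁/n = 32·204/340 = 19.2000
Stratum 3 (High): n₁ = 248, n₀ = 94, n = 342; a·n₀/n = 13·94/342 = 3.5731; c·n₁/n = 8·248/342 = 5.8012
RR_MH = (25.1677 + 5.6000 + 3.5731) / (42.2710 + 19.2000 + 5.8012) = 34.3408 / 67.2721 = 0.51048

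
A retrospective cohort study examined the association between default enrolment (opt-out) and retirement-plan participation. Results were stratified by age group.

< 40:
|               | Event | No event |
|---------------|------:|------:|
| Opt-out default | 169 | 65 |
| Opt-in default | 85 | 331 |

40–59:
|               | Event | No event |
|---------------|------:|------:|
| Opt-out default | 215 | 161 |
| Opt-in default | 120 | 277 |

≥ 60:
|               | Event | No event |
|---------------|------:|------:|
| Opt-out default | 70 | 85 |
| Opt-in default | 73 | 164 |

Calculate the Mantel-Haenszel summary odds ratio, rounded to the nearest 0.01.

OR_MH = Σ(aᵢdᵢ/nᵢ) / Σ(bᵢcᵢ/nᵢ), where nᵢ is the stratum total.
Stratum 1 (< 40): n = 650; a·d/n = 169·331/650 = 86.0600; b·c/n = 65·85/650 = 8.5000
Stratum 2 (40–59): n = 773; a·d/n = 215·277/773 = 77.0440; b·c/n = 161·120/773 = 24.9935
Stratum 3 (≥ 60): n = 392; a·d/n = 70·164/392 = 29.2857; b·c/n = 85·73/392 = 15.8291
OR_MH = (86.0600 + 77.0440 + 29.2857) / (8.5000 + 24.9935 + 15.8291) = 192.3897 / 49.3226 = 3.90064

3.90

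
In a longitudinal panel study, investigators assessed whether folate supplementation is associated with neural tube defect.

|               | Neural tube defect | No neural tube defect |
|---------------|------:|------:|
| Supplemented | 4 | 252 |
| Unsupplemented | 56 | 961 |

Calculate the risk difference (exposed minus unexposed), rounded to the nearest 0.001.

-0.039

Cells: a = 4, b = 252, c = 56, d = 961.
Risk in exposed = 4/256 = 0.015625; risk in unexposed = 56/1017 = 0.055064.
Risk difference = 0.015625 − 0.055064 = -0.039439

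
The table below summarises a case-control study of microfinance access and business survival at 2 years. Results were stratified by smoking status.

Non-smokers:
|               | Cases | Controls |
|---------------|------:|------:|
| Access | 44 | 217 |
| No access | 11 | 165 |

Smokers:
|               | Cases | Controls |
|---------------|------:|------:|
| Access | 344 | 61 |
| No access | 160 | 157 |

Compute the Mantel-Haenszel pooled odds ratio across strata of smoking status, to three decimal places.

OR_MH = Σ(aᵢdᵢ/nᵢ) / Σ(bᵢcᵢ/nᵢ), where nᵢ is the stratum total.
Stratum 1 (Non-smokers): n = 437; a·d/n = 44·165/437 = 16.6133; b·c/n = 217·11/437 = 5.4622
Stratum 2 (Smokers): n = 722; a·d/n = 344·157/722 = 74.8033; b·c/n = 61·160/722 = 13.5180
OR_MH = (16.6133 + 74.8033) / (5.4622 + 13.5180) = 91.4166 / 18.9802 = 4.81641

4.816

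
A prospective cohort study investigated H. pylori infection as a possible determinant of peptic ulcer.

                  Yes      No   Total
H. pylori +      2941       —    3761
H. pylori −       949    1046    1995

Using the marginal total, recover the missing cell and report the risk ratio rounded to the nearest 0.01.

1.64

The missing cell is in the exposed row: 3761 − 2941 = 820.
So a = 2941, b = 820, c = 949, d = 1046.
RR = [a/(a+b)] / [c/(c+d)] = (2941/3761) / (949/1995) = 0.78197/0.47569 = 1.64387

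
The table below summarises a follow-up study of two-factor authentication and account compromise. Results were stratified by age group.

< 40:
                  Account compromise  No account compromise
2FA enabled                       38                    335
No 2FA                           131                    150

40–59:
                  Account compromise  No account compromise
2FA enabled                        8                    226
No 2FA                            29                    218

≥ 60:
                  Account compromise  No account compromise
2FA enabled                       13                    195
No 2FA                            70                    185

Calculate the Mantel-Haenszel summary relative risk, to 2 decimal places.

0.23

RR_MH = Σ(aᵢ·n₀ᵢ/nᵢ) / Σ(cᵢ·n₁ᵢ/nᵢ), with n₁ᵢ = aᵢ+bᵢ (exposed), n₀ᵢ = cᵢ+dᵢ (unexposed), nᵢ = n₁ᵢ+n₀ᵢ.
Stratum 1 (< 40): n₁ = 373, n₀ = 281, n = 654; a·n₀/n = 38·281/654 = 16.3272; c·n₁/n = 131·373/654 = 74.7141
Stratum 2 (40–59): n₁ = 234, n₀ = 247, n = 481; a·n₀/n = 8·247/481 = 4.1081; c·n₁/n = 29·234/481 = 14.1081
Stratum 3 (≥ 60): n₁ = 208, n₀ = 255, n = 463; a·n₀/n = 13·255/463 = 7.1598; c·n₁/n = 70·208/463 = 31.4471
RR_MH = (16.3272 + 4.1081 + 7.1598) / (74.7141 + 14.1081 + 31.4471) = 27.5952 / 120.2693 = 0.22944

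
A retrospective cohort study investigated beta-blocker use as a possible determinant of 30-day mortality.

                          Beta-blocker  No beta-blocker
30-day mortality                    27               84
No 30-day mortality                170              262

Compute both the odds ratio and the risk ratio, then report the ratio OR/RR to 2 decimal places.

0.88

Reading the table with exposure as columns: a = 27 (Beta-blocker, case), b = 170 (Beta-blocker, non-case), c = 84 (No beta-blocker, case), d = 262.
OR = (27·262)/(170·84) = 7074/14280 = 0.49538
Risk in exposed = 27/197 = 0.13706; risk in unexposed = 84/346 = 0.24277; RR = 0.56454
OR/RR = 0.49538 / 0.56454 = 0.87749
The outcome is not rare, so the OR lies further from 1 than the RR.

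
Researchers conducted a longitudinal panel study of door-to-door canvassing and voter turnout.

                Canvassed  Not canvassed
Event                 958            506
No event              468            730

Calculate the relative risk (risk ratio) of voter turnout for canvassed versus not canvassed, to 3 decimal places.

1.641

Reading the table with exposure as columns: a = 958 (Canvassed, case), b = 468 (Canvassed, non-case), c = 506 (Not canvassed, case), d = 730.
Risk in exposed = 958/1426 = 0.67181; risk in unexposed = 506/1236 = 0.40939.
RR = 0.67181 / 0.40939 = 1.64102
The risk among the exposed is 1.64 times that among the unexposed.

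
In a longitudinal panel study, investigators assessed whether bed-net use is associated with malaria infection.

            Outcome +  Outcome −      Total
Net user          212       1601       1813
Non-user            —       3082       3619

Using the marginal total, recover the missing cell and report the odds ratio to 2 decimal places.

The missing cell is in the unexposed row: 3619 − 3082 = 537.
So a = 212, b = 1601, c = 537, d = 3082.
OR = (a·d)/(b·c) = (212 × 3082) / (1601 × 537) = 653384 / 859737 = 0.75998

0.76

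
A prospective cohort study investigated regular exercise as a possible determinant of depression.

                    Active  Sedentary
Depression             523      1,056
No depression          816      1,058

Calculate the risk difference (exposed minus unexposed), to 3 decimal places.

Reading the table with exposure as columns: a = 523 (Active, case), b = 816 (Active, non-case), c = 1056 (Sedentary, case), d = 1058.
Risk in exposed = 523/1339 = 0.390590; risk in unexposed = 1056/2114 = 0.499527.
Risk difference = 0.390590 − 0.499527 = -0.108937

-0.109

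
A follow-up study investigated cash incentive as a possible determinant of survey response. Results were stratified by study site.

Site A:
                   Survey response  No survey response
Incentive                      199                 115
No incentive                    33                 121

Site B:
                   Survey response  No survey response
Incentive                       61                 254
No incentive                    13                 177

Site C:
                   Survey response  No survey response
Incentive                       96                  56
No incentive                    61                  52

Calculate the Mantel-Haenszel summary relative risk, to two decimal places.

1.98

RR_MH = Σ(aᵢ·n₀ᵢ/nᵢ) / Σ(cᵢ·n₁ᵢ/nᵢ), with n₁ᵢ = aᵢ+bᵢ (exposed), n₀ᵢ = cᵢ+dᵢ (unexposed), nᵢ = n₁ᵢ+n₀ᵢ.
Stratum 1 (Site A): n₁ = 314, n₀ = 154, n = 468; a·n₀/n = 199·154/468 = 65.4829; c·n₁/n = 33·314/468 = 22.1410
Stratum 2 (Site B): n₁ = 315, n₀ = 190, n = 505; a·n₀/n = 61·190/505 = 22.9505; c·n₁/n = 13·315/505 = 8.1089
Stratum 3 (Site C): n₁ = 152, n₀ = 113, n = 265; a·n₀/n = 96·113/265 = 40.9358; c·n₁/n = 61·152/265 = 34.9887
RR_MH = (65.4829 + 22.9505 + 40.9358) / (22.1410 + 8.1089 + 34.9887) = 129.3693 / 65.2386 = 1.98302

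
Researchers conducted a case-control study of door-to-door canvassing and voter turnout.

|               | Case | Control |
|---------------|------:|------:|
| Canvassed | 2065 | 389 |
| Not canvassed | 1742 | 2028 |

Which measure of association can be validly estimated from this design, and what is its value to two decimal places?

Cells: a = 2065, b = 389, c = 1742, d = 2028.
This is a case-control study: participants were sampled on outcome status, so risks in the source population cannot be estimated directly — relative risk is not valid here. The odds ratio is the appropriate measure.
OR = (a·d)/(b·c) = (2065 × 2028) / (389 × 1742) = 4187820 / 677638 = 6.18003

6.18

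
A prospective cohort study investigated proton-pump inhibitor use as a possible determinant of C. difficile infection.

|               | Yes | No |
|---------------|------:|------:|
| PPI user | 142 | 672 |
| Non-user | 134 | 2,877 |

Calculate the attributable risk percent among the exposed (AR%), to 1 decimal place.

Cells: a = 142, b = 672, c = 134, d = 2877.
Risk in exposed = 142/814 = 0.17445; risk in unexposed = 134/3011 = 0.04450.
RR = 0.17445/0.04450 = 3.91985
AR% = (RR − 1)/RR × 100 = (3.91985 − 1)/3.91985 × 100 = 74.4888%

74.5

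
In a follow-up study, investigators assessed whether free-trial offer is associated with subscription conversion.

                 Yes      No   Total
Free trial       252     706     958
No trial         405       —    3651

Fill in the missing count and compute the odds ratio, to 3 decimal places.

2.861

The missing cell is in the unexposed row: 3651 − 405 = 3246.
So a = 252, b = 706, c = 405, d = 3246.
OR = (a·d)/(b·c) = (252 × 3246) / (706 × 405) = 817992 / 285930 = 2.86081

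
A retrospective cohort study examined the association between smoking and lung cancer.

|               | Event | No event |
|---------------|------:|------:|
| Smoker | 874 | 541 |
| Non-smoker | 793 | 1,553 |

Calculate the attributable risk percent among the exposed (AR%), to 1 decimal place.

Cells: a = 874, b = 541, c = 793, d = 1553.
Risk in exposed = 874/1415 = 0.61767; risk in unexposed = 793/2346 = 0.33802.
RR = 0.61767/0.33802 = 1.82730
AR% = (RR − 1)/RR × 100 = (1.82730 − 1)/1.82730 × 100 = 45.2744%

45.3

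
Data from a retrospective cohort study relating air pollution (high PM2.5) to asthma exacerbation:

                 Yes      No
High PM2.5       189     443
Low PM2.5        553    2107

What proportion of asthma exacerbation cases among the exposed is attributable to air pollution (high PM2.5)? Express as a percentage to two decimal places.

30.48

Cells: a = 189, b = 443, c = 553, d = 2107.
Risk in exposed = 189/632 = 0.29905; risk in unexposed = 553/2660 = 0.20789.
RR = 0.29905/0.20789 = 1.43847
AR% = (RR − 1)/RR × 100 = (1.43847 − 1)/1.43847 × 100 = 30.4818%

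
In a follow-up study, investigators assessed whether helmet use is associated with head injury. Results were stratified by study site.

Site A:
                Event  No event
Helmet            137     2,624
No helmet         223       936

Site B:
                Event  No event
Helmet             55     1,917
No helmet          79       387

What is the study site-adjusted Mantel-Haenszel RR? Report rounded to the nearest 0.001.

0.231

RR_MH = Σ(aᵢ·n₀ᵢ/nᵢ) / Σ(cᵢ·n₁ᵢ/nᵢ), with n₁ᵢ = aᵢ+bᵢ (exposed), n₀ᵢ = cᵢ+dᵢ (unexposed), nᵢ = n₁ᵢ+n₀ᵢ.
Stratum 1 (Site A): n₁ = 2761, n₀ = 1159, n = 3920; a·n₀/n = 137·1159/3920 = 40.5059; c·n₁/n = 223·2761/3920 = 157.0671
Stratum 2 (Site B): n₁ = 1972, n₀ = 466, n = 2438; a·n₀/n = 55·466/2438 = 10.5127; c·n₁/n = 79·1972/2438 = 63.8999
RR_MH = (40.5059 + 10.5127) / (157.0671 + 63.8999) = 51.0186 / 220.9670 = 0.23089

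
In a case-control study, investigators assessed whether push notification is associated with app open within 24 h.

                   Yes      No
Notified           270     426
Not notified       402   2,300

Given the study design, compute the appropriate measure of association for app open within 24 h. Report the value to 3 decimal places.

3.626

Cells: a = 270, b = 426, c = 402, d = 2300.
This is a case-control study: participants were sampled on outcome status, so risks in the source population cannot be estimated directly — relative risk is not valid here. The odds ratio is the appropriate measure.
OR = (a·d)/(b·c) = (270 × 2300) / (426 × 402) = 621000 / 171252 = 3.62624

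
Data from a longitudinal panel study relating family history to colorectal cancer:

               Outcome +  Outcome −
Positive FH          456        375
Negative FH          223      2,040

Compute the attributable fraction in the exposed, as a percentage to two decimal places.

82.04

Cells: a = 456, b = 375, c = 223, d = 2040.
Risk in exposed = 456/831 = 0.54874; risk in unexposed = 223/2263 = 0.09854.
RR = 0.54874/0.09854 = 5.56857
AR% = (RR − 1)/RR × 100 = (5.56857 − 1)/5.56857 × 100 = 82.0421%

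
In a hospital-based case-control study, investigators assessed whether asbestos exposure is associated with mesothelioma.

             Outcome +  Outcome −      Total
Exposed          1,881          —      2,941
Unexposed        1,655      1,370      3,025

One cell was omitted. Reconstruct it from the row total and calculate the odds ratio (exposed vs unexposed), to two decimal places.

1.47

The missing cell is in the exposed row: 2941 − 1881 = 1060.
So a = 1881, b = 1060, c = 1655, d = 1370.
OR = (a·d)/(b·c) = (1881 × 1370) / (1060 × 1655) = 2576970 / 1754300 = 1.46894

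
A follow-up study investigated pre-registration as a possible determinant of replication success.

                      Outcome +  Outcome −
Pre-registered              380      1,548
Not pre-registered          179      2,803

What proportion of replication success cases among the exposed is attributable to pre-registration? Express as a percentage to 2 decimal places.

69.54

Cells: a = 380, b = 1548, c = 179, d = 2803.
Risk in exposed = 380/1928 = 0.19710; risk in unexposed = 179/2982 = 0.06003.
RR = 0.19710/0.06003 = 3.28346
AR% = (RR − 1)/RR × 100 = (3.28346 − 1)/3.28346 × 100 = 69.5443%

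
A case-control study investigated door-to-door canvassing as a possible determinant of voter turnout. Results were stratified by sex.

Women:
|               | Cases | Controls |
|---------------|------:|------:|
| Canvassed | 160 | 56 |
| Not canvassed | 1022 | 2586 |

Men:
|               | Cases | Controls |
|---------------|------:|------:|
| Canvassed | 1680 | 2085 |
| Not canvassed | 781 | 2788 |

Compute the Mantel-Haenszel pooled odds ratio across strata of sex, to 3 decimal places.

3.151

OR_MH = Σ(aᵢdᵢ/nᵢ) / Σ(bᵢcᵢ/nᵢ), where nᵢ is the stratum total.
Stratum 1 (Women): n = 3824; a·d/n = 160·2586/3824 = 108.2008; b·c/n = 56·1022/3824 = 14.9665
Stratum 2 (Men): n = 7334; a·d/n = 1680·2788/7334 = 638.6474; b·c/n = 2085·781/7334 = 222.0323
OR_MH = (108.2008 + 638.6474) / (14.9665 + 222.0323) = 746.8482 / 236.9988 = 3.15127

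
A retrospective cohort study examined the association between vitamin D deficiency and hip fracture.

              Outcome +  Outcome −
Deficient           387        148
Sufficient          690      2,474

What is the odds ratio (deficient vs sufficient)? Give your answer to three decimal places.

9.376

Cells: a = 387, b = 148, c = 690, d = 2474.
OR = (a·d)/(b·c) = (387 × 2474) / (148 × 690) = 957438 / 102120 = 9.37562
The odds of hip fracture are about 9.38 times as high in the deficient group.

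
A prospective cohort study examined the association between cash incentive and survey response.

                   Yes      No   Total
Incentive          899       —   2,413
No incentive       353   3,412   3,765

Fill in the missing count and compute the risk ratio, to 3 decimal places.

The missing cell is in the exposed row: 2413 − 899 = 1514.
So a = 899, b = 1514, c = 353, d = 3412.
RR = [a/(a+b)] / [c/(c+d)] = (899/2413) / (353/3765) = 0.37257/0.09376 = 3.97368

3.974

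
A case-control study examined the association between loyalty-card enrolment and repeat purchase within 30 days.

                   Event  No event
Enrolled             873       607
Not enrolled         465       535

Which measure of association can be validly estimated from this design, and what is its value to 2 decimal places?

1.65

Cells: a = 873, b = 607, c = 465, d = 535.
This is a case-control study: participants were sampled on outcome status, so risks in the source population cannot be estimated directly — relative risk is not valid here. The odds ratio is the appropriate measure.
OR = (a·d)/(b·c) = (873 × 535) / (607 × 465) = 467055 / 282255 = 1.65473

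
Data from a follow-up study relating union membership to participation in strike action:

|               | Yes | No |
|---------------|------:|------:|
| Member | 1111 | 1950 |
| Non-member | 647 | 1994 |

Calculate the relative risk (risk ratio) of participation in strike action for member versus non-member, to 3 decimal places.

1.482

Cells: a = 1111, b = 1950, c = 647, d = 1994.
Risk in exposed = 1111/3061 = 0.36295; risk in unexposed = 647/2641 = 0.24498.
RR = 0.36295 / 0.24498 = 1.48155
The risk among the exposed is 1.48 times that among the unexposed.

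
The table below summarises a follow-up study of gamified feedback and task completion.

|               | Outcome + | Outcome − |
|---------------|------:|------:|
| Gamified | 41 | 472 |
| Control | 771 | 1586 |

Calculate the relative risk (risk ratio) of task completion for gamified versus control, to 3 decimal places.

Cells: a = 41, b = 472, c = 771, d = 1586.
Risk in exposed = 41/513 = 0.07992; risk in unexposed = 771/2357 = 0.32711.
RR = 0.07992 / 0.32711 = 0.24433
The risk is 76% lower among the exposed than among the unexposed.

0.244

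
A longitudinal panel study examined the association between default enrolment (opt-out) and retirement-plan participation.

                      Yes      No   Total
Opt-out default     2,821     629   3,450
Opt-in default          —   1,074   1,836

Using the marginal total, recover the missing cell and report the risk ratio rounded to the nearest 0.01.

The missing cell is in the unexposed row: 1836 − 1074 = 762.
So a = 2821, b = 629, c = 762, d = 1074.
RR = [a/(a+b)] / [c/(c+d)] = (2821/3450) / (762/1836) = 0.81768/0.41503 = 1.97016

1.97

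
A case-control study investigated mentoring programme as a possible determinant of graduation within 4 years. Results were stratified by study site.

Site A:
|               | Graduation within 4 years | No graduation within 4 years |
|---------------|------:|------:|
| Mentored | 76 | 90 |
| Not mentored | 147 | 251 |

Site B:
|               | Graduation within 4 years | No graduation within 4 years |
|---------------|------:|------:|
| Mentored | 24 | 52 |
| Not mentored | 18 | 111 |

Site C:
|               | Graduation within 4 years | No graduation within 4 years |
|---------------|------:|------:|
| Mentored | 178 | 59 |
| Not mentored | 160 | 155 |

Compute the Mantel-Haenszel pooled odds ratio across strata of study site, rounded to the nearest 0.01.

OR_MH = Σ(aᵢdᵢ/nᵢ) / Σ(bᵢcᵢ/nᵢ), where nᵢ is the stratum total.
Stratum 1 (Site A): n = 564; a·d/n = 76·251/564 = 33.8227; b·c/n = 90·147/564 = 23.4574
Stratum 2 (Site B): n = 205; a·d/n = 24·111/205 = 12.9951; b·c/n = 52·18/205 = 4.5659
Stratum 3 (Site C): n = 552; a·d/n = 178·155/552 = 49.9819; b·c/n = 59·160/552 = 17.1014
OR_MH = (33.8227 + 12.9951 + 49.9819) / (23.4574 + 4.5659 + 17.1014) = 96.7997 / 45.1247 = 2.14516

2.15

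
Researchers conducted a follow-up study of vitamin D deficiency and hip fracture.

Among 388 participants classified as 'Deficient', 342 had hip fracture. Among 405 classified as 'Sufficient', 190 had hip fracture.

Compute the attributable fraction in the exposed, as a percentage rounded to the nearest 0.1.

From the description: a = 342, b = 46, c = 190, d = 215.
Risk in exposed = 342/388 = 0.88144; risk in unexposed = 190/405 = 0.46914.
RR = 0.88144/0.46914 = 1.87887
AR% = (RR − 1)/RR × 100 = (1.87887 − 1)/1.87887 × 100 = 46.7764%

46.8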